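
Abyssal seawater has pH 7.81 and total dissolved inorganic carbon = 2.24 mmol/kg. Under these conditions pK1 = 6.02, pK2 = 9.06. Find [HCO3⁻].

[HCO3⁻] = 2.09 mmol/kg

α₁ = 1 / (1 + [H⁺]/K1 + K2/[H⁺]) = 1 / (1 + 10^-1.79 + 10^-1.25)
   = 1 / (1 + 0.016218 + 0.056234) = 1/1.0725 = 0.9324
[HCO3⁻] = α₁ × DIC = 0.9324 × 2.24 = 2.09 mmol/kg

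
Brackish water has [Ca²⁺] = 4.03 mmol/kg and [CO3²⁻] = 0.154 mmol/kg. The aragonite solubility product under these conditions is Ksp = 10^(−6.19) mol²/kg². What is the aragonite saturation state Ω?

Ksp = 10^(−6.19) = 6.457×10^-7
Ω = [Ca²⁺][CO3²⁻]/Ksp = (4.03×10^-3)(0.154×10^-3) / 6.457×10^-7 = 0.961

Ω = 0.961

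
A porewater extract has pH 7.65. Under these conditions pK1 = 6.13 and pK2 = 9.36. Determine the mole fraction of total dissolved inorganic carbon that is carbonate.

α₂ = 0.0186

α₂ = 1 / (1 + [H⁺]/K2 + [H⁺]²/(K1K2)) = 1 / (1 + 10^+1.71 + 10^+0.19)
   = 1 / (1 + 51.286 + 1.5488) = 1/53.835 = 0.01858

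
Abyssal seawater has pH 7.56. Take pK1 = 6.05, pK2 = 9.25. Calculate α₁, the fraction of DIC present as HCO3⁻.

α₁ = 0.951

α₁ = 1 / (1 + [H⁺]/K1 + K2/[H⁺]) = 1 / (1 + 10^-1.51 + 10^-1.69)
   = 1 / (1 + 0.030903 + 0.020417) = 1/1.0513 = 0.9512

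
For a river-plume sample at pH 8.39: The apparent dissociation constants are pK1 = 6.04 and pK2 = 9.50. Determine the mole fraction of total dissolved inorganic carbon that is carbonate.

α₂ = 1 / (1 + [H⁺]/K2 + [H⁺]²/(K1K2)) = 1 / (1 + 10^+1.11 + 10^-1.24)
   = 1 / (1 + 12.882 + 0.057544) = 1/13.940 = 0.07174

α₂ = 0.0717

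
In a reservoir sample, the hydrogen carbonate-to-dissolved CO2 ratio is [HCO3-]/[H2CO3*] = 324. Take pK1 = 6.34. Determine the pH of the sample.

From K1 = [H⁺][HCO3-]/[H2CO3*]:  pH = pK1 + log₁₀([HCO3-]/[H2CO3*])
log₁₀(324) = +2.511
pH = 6.34 + (+2.511) = 8.85

pH = 8.85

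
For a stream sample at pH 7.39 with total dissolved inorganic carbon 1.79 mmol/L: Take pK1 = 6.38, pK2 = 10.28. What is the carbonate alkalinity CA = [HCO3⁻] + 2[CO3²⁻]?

CA = 1.63 mmol/L

CA = [HCO3⁻] + 2[CO3²⁻] = (α₁ + 2α₂)·DIC
At pH 7.39: [H⁺]/K1 = 10^-1.01 = 0.097724, K2/[H⁺] = 10^-2.89 = 0.0012882
α₁ = 1/(1 + 0.097724 + 0.0012882) = 1/1.0990 = 0.9099; α₂ = α₁·K2/[H⁺] = 0.001172
α₁ + 2α₂ = 0.9123
CA = 0.9123 × 1.79 = 1.63 mmol/L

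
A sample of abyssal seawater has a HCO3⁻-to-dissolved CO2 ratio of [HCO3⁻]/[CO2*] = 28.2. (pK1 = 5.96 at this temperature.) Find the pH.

From K1 = [H⁺][HCO3⁻]/[CO2*]:  pH = pK1 + log₁₀([HCO3⁻]/[CO2*])
log₁₀(28.2) = +1.450
pH = 5.96 + (+1.450) = 7.41

pH = 7.41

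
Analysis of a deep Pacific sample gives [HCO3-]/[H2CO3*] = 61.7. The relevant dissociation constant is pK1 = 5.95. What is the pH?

pH = 7.74

From K1 = [H⁺][HCO3-]/[H2CO3*]:  pH = pK1 + log₁₀([HCO3-]/[H2CO3*])
log₁₀(61.7) = +1.790
pH = 5.95 + (+1.790) = 7.74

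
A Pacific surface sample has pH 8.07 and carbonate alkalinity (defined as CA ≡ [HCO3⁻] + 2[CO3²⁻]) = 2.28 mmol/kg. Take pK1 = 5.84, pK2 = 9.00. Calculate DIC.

CA = [HCO3⁻] + 2[CO3²⁻] = (α₁ + 2α₂)·DIC
At pH 8.07: [H⁺]/K1 = 10^-2.23 = 0.0058884, K2/[H⁺] = 10^-0.93 = 0.11749
α₁ = 1/(1 + 0.0058884 + 0.11749) = 1/1.1234 = 0.8902; α₂ = α₁·K2/[H⁺] = 0.1046
α₁ + 2α₂ = 1.0993
DIC = CA / (α₁ + 2α₂) = 2.28 / 1.0993 = 2.07 mmol/kg

DIC = 2.07 mmol/kg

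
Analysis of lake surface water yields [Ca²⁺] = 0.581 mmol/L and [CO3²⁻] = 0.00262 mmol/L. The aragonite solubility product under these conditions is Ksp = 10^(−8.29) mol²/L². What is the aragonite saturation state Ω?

Ksp = 10^(−8.29) = 5.129×10^-9
Ω = [Ca²⁺][CO3²⁻]/Ksp = (0.581×10^-3)(0.00262×10^-3) / 5.129×10^-9 = 0.297

Ω = 0.297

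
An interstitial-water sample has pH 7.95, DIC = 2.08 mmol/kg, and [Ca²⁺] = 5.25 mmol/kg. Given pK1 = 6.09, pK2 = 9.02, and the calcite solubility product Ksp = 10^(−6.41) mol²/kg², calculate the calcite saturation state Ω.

Ω = 2.17

α₂ = 1 / (1 + [H⁺]/K2 + [H⁺]²/(K1K2)) = 1 / (1 + 10^+1.07 + 10^-0.79)
   = 1 / (1 + 11.749 + 0.16218) = 1/12.911 = 0.07745
[CO3²⁻] = α₂ × DIC = 0.07745 × 2.08 = 0.1611 mmol/kg
Ksp = 10^(−6.41) = 3.890×10^-7
Ω = [Ca²⁺][CO3²⁻]/Ksp = (5.25×10^-3)(1.611×10^-4) / 3.890×10^-7 = 2.17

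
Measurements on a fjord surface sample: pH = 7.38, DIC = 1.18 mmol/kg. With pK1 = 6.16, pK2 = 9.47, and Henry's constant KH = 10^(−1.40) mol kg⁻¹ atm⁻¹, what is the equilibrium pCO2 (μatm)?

pCO2 = 1670 μatm

α₀ = 1 / (1 + K1/[H⁺] + K1K2/[H⁺]²) = 1 / (1 + 10^+1.22 + 10^-0.87)
   = 1 / (1 + 16.596 + 0.13490) = 1/17.731 = 0.05640
[CO2*] = α₀ × DIC = 0.05640 × 1.18 = 0.06655 mmol/kg
pCO2 = [CO2*]/KH = 6.655×10^-5 / 3.981×10^-2 = 1670 μatm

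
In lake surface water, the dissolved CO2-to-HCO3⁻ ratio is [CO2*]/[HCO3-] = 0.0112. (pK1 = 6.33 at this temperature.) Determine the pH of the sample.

pH = 8.28

From K1 = [H⁺][HCO3-]/[CO2*]:  pH = pK1 − log₁₀([CO2*]/[HCO3-])
log₁₀(0.0112) = -1.951
pH = 6.33 − (-1.951) = 8.28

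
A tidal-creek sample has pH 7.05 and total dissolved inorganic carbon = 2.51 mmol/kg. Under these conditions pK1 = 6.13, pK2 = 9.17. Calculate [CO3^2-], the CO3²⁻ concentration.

α₂ = 1 / (1 + [H⁺]/K2 + [H⁺]²/(K1K2)) = 1 / (1 + 10^+2.12 + 10^+1.20)
   = 1 / (1 + 131.83 + 15.849) = 1/148.67 = 0.006726
[CO3²⁻] = α₂ × DIC = 0.006726 × 2.51 = 0.0169 mmol/kg = 16.9 μmol/kg

[CO3²⁻] = 16.9 μmol/kg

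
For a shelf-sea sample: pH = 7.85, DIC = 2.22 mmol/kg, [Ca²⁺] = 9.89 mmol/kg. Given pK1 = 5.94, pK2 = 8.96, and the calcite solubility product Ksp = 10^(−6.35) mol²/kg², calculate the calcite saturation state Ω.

Ω = 3.50

α₂ = 1 / (1 + [H⁺]/K2 + [H⁺]²/(K1K2)) = 1 / (1 + 10^+1.11 + 10^-0.80)
   = 1 / (1 + 12.882 + 0.15849) = 1/14.041 = 0.07122
[CO3²⁻] = α₂ × DIC = 0.07122 × 2.22 = 0.1581 mmol/kg
Ksp = 10^(−6.35) = 4.467×10^-7
Ω = [Ca²⁺][CO3²⁻]/Ksp = (9.89×10^-3)(1.581×10^-4) / 4.467×10^-7 = 3.50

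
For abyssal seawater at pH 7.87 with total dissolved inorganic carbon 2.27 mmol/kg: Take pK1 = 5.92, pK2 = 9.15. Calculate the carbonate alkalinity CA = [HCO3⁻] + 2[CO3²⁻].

CA = [HCO3⁻] + 2[CO3²⁻] = (α₁ + 2α₂)·DIC
At pH 7.87: [H⁺]/K1 = 10^-1.95 = 0.011220, K2/[H⁺] = 10^-1.28 = 0.052481
α₁ = 1/(1 + 0.011220 + 0.052481) = 1/1.0637 = 0.9401; α₂ = α₁·K2/[H⁺] = 0.04934
α₁ + 2α₂ = 1.0388
CA = 1.0388 × 2.27 = 2.36 mmol/kg

CA = 2.36 mmol/kg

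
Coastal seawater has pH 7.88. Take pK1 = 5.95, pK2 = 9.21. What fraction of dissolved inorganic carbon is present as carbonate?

α₂ = 0.0442

α₂ = 1 / (1 + [H⁺]/K2 + [H⁺]²/(K1K2)) = 1 / (1 + 10^+1.33 + 10^-0.60)
   = 1 / (1 + 21.380 + 0.25119) = 1/22.631 = 0.04419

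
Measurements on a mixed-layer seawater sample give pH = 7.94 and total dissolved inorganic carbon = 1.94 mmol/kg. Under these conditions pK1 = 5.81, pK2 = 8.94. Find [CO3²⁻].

[CO3²⁻] = 0.175 mmol/kg

α₂ = 1 / (1 + [H⁺]/K2 + [H⁺]²/(K1K2)) = 1 / (1 + 10^+1.00 + 10^-1.13)
   = 1 / (1 + 10.000 + 0.074131) = 1/11.074 = 0.09030
[CO3²⁻] = α₂ × DIC = 0.09030 × 1.94 = 0.175 mmol/kg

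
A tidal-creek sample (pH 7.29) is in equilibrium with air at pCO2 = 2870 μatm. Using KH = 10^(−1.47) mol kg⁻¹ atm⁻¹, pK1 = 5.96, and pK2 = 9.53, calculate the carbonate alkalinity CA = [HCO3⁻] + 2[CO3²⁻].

CA = 2.10 mmol/kg

[CO2*] = KH · pCO2 = 10^(−1.47) × 2870×10^-6 = 9.725×10^-5 mol/kg
α₀ = 1/(1 + K1/[H⁺] + K1K2/[H⁺]²) = 1/(1 + 10^+1.33 + 10^-0.91) = 0.04444
DIC = [CO2*]/α₀ = 9.725×10^-5 / 0.04444 = 2.188 mmol/kg
CA = (α₁ + 2α₂)·DIC = (0.9501 + 2×0.005467) × 2.188 = 2.10 mmol/kg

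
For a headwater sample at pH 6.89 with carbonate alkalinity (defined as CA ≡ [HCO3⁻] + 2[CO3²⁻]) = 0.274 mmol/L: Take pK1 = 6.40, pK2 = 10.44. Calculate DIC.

CA = [HCO3⁻] + 2[CO3²⁻] = (α₁ + 2α₂)·DIC
At pH 6.89: [H⁺]/K1 = 10^-0.49 = 0.32359, K2/[H⁺] = 10^-3.55 = 0.00028184
α₁ = 1/(1 + 0.32359 + 0.00028184) = 1/1.3239 = 0.7554; α₂ = α₁·K2/[H⁺] = 0.0002129
α₁ + 2α₂ = 0.7558
DIC = CA / (α₁ + 2α₂) = 0.274 / 0.7558 = 0.363 mmol/L

DIC = 0.363 mmol/L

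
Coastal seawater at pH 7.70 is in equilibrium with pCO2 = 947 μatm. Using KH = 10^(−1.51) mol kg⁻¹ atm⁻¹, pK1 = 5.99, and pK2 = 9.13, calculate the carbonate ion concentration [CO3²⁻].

[CO2*] = KH · pCO2 = 10^(−1.51) × 947×10^-6 = 2.927×10^-5 mol/kg
α₀ = 1/(1 + K1/[H⁺] + K1K2/[H⁺]²) = 1/(1 + 10^+1.71 + 10^+0.28) = 0.01845
DIC = [CO2*]/α₀ = 2.927×10^-5 / 0.01845 = 1.586 mmol/kg
[CO3²⁻] = α₂·DIC; α₂ = 0.03516, so [CO3²⁻] = 0.03516 × 1.586 = 0.0558 mmol/kg

[CO3²⁻] = 0.0558 mmol/kg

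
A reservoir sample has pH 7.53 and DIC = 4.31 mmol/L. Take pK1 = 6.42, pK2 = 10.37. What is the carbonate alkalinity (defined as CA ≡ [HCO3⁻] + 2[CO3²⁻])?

CA = 4.01 mmol/L

CA = [HCO3⁻] + 2[CO3²⁻] = (α₁ + 2α₂)·DIC
At pH 7.53: [H⁺]/K1 = 10^-1.11 = 0.077625, K2/[H⁺] = 10^-2.84 = 0.0014454
α₁ = 1/(1 + 0.077625 + 0.0014454) = 1/1.0791 = 0.9267; α₂ = α₁·K2/[H⁺] = 0.001340
α₁ + 2α₂ = 0.9294
CA = 0.9294 × 4.31 = 4.01 mmol/L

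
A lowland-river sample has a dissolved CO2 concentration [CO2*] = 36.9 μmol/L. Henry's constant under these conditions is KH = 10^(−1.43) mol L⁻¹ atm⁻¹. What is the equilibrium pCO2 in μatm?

KH = 10^(−1.43) = 3.715×10^-2 mol L⁻¹ atm⁻¹
pCO2 = [CO2*]/KH = 36.9×10^-6 / 3.715×10^-2 = 9.93×10^-4 atm = 993 μatm

pCO2 = 993 μatm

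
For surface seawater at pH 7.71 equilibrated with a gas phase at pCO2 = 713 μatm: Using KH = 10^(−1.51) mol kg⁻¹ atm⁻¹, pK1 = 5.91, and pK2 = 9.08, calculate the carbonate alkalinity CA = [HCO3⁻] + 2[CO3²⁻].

[CO2*] = KH · pCO2 = 10^(−1.51) × 713×10^-6 = 2.203×10^-5 mol/kg
α₀ = 1/(1 + K1/[H⁺] + K1K2/[H⁺]²) = 1/(1 + 10^+1.80 + 10^+0.43) = 0.01497
DIC = [CO2*]/α₀ = 2.203×10^-5 / 0.01497 = 1.472 mmol/kg
CA = (α₁ + 2α₂)·DIC = (0.9447 + 2×0.04030) × 1.472 = 1.51 mmol/kg

CA = 1.51 mmol/kg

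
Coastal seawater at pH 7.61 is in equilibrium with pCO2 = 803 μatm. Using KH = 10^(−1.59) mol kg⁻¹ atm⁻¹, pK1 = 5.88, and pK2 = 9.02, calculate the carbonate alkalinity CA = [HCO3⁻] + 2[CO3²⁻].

CA = 1.19 mmol/kg

[CO2*] = KH · pCO2 = 10^(−1.59) × 803×10^-6 = 2.064×10^-5 mol/kg
α₀ = 1/(1 + K1/[H⁺] + K1K2/[H⁺]²) = 1/(1 + 10^+1.73 + 10^+0.32) = 0.01761
DIC = [CO2*]/α₀ = 2.064×10^-5 / 0.01761 = 1.172 mmol/kg
CA = (α₁ + 2α₂)·DIC = (0.9456 + 2×0.03679) × 1.172 = 1.19 mmol/kg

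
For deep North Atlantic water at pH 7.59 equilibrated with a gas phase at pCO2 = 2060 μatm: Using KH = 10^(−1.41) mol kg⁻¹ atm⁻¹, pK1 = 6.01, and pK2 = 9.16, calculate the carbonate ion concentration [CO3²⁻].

[CO3²⁻] = 0.0820 mmol/kg

[CO2*] = KH · pCO2 = 10^(−1.41) × 2060×10^-6 = 8.014×10^-5 mol/kg
α₀ = 1/(1 + K1/[H⁺] + K1K2/[H⁺]²) = 1/(1 + 10^+1.58 + 10^+0.01) = 0.02497
DIC = [CO2*]/α₀ = 8.014×10^-5 / 0.02497 = 3.209 mmol/kg
[CO3²⁻] = α₂·DIC; α₂ = 0.02556, so [CO3²⁻] = 0.02556 × 3.209 = 0.0820 mmol/kg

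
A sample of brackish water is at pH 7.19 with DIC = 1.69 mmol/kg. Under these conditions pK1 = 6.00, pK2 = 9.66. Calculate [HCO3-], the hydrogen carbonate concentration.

α₁ = 1 / (1 + [H⁺]/K1 + K2/[H⁺]) = 1 / (1 + 10^-1.19 + 10^-2.47)
   = 1 / (1 + 0.064565 + 0.0033884) = 1/1.0680 = 0.9364
[HCO3⁻] = α₁ × DIC = 0.9364 × 1.69 = 1.58 mmol/kg

[HCO3⁻] = 1.58 mmol/kg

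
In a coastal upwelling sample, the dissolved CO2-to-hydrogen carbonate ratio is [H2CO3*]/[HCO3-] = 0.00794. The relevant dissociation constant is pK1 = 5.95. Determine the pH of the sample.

From K1 = [H⁺][HCO3-]/[H2CO3*]:  pH = pK1 − log₁₀([H2CO3*]/[HCO3-])
log₁₀(0.00794) = -2.100
pH = 5.95 − (-2.100) = 8.05

pH = 8.05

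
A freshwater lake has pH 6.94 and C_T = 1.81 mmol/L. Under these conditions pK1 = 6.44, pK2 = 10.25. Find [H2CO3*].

α₀ = 1 / (1 + K1/[H⁺] + K1K2/[H⁺]²) = 1 / (1 + 10^+0.50 + 10^-2.81)
   = 1 / (1 + 3.1623 + 0.0015488) = 1/4.1638 = 0.2402
[CO2*] = α₀ × DIC = 0.2402 × 1.81 = 0.435 mmol/L

[CO2*] = 0.435 mmol/L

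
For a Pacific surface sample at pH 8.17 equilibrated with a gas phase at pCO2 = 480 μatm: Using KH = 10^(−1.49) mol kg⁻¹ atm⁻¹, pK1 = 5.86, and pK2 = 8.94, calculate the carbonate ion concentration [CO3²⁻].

[CO2*] = KH · pCO2 = 10^(−1.49) × 480×10^-6 = 1.553×10^-5 mol/kg
α₀ = 1/(1 + K1/[H⁺] + K1K2/[H⁺]²) = 1/(1 + 10^+2.31 + 10^+1.54) = 0.004169
DIC = [CO2*]/α₀ = 1.553×10^-5 / 0.004169 = 3.725 mmol/kg
[CO3²⁻] = α₂·DIC; α₂ = 0.1446, so [CO3²⁻] = 0.1446 × 3.725 = 0.539 mmol/kg

[CO3²⁻] = 0.539 mmol/kg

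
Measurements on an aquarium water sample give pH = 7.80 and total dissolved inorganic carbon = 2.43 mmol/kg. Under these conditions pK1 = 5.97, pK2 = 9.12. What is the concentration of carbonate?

[CO3²⁻] = 0.109 mmol/kg

α₂ = 1 / (1 + [H⁺]/K2 + [H⁺]²/(K1K2)) = 1 / (1 + 10^+1.32 + 10^-0.51)
   = 1 / (1 + 20.893 + 0.30903) = 1/22.202 = 0.04504
[CO3²⁻] = α₂ × DIC = 0.04504 × 2.43 = 0.109 mmol/kg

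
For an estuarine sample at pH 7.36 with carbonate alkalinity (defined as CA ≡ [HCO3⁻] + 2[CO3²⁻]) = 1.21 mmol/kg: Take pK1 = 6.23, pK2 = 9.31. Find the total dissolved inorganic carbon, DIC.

CA = [HCO3⁻] + 2[CO3²⁻] = (α₁ + 2α₂)·DIC
At pH 7.36: [H⁺]/K1 = 10^-1.13 = 0.074131, K2/[H⁺] = 10^-1.95 = 0.011220
α₁ = 1/(1 + 0.074131 + 0.011220) = 1/1.0854 = 0.9214; α₂ = α₁·K2/[H⁺] = 0.01034
α₁ + 2α₂ = 0.9420
DIC = CA / (α₁ + 2α₂) = 1.21 / 0.9420 = 1.28 mmol/kg

DIC = 1.28 mmol/kg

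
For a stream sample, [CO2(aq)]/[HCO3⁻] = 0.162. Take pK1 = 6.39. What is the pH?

From K1 = [H⁺][HCO3⁻]/[CO2(aq)]:  pH = pK1 − log₁₀([CO2(aq)]/[HCO3⁻])
log₁₀(0.162) = -0.790
pH = 6.39 − (-0.790) = 7.18

pH = 7.18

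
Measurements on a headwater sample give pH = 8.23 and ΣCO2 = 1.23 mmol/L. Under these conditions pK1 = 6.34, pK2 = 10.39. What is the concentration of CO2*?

[CO2*] = 15.5 μmol/L

α₀ = 1 / (1 + K1/[H⁺] + K1K2/[H⁺]²) = 1 / (1 + 10^+1.89 + 10^-0.27)
   = 1 / (1 + 77.625 + 0.53703) = 1/79.162 = 0.01263
[CO2*] = α₀ × DIC = 0.01263 × 1.23 = 0.0155 mmol/L = 15.5 μmol/L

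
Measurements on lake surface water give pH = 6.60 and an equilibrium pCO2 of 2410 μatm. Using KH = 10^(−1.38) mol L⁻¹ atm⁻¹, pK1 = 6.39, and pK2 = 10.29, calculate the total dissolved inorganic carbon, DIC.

[CO2*] = KH · pCO2 = 10^(−1.38) × 2410×10^-6 = 1.005×10^-4 mol/L
α₀ = 1/(1 + K1/[H⁺] + K1K2/[H⁺]²) = 1/(1 + 10^+0.21 + 10^-3.48) = 0.3814
DIC = [CO2*]/α₀ = 1.005×10^-4 / 0.3814 = 0.263 mmol/L

DIC = 0.263 mmol/L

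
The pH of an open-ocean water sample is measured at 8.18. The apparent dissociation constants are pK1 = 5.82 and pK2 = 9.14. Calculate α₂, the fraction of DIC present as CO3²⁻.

α₂ = 0.0984

α₂ = 1 / (1 + [H⁺]/K2 + [H⁺]²/(K1K2)) = 1 / (1 + 10^+0.96 + 10^-1.40)
   = 1 / (1 + 9.1201 + 0.039811) = 1/10.160 = 0.09843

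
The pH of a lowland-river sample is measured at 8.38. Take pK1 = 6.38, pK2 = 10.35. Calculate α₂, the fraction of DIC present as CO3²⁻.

α₂ = 0.0105

α₂ = 1 / (1 + [H⁺]/K2 + [H⁺]²/(K1K2)) = 1 / (1 + 10^+1.97 + 10^-0.03)
   = 1 / (1 + 93.325 + 0.93325) = 1/95.259 = 0.01050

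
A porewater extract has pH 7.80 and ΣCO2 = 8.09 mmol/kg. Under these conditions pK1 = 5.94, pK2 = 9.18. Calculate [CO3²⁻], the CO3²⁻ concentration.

α₂ = 1 / (1 + [H⁺]/K2 + [H⁺]²/(K1K2)) = 1 / (1 + 10^+1.38 + 10^-0.48)
   = 1 / (1 + 23.988 + 0.33113) = 1/25.319 = 0.03950
[CO3²⁻] = α₂ × DIC = 0.03950 × 8.09 = 0.320 mmol/kg

[CO3²⁻] = 0.320 mmol/kg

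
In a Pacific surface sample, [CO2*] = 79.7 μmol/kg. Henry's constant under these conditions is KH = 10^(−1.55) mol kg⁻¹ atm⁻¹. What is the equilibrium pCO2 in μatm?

KH = 10^(−1.55) = 2.818×10^-2 mol kg⁻¹ atm⁻¹
pCO2 = [CO2*]/KH = 79.7×10^-6 / 2.818×10^-2 = 2.83×10^-3 atm = 2830 μatm

pCO2 = 2830 μatm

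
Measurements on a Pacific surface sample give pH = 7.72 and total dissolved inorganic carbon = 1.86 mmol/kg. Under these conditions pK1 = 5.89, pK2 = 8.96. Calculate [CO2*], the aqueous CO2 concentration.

[CO2*] = 0.0257 mmol/kg

α₀ = 1 / (1 + K1/[H⁺] + K1K2/[H⁺]²) = 1 / (1 + 10^+1.83 + 10^+0.59)
   = 1 / (1 + 67.608 + 3.8905) = 1/72.499 = 0.01379
[CO2*] = α₀ × DIC = 0.01379 × 1.86 = 0.0257 mmol/kg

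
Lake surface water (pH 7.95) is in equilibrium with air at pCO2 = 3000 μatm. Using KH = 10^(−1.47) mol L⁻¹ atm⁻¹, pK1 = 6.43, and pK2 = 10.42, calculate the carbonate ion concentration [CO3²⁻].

[CO3²⁻] = 11.4 μmol/L

[CO2*] = KH · pCO2 = 10^(−1.47) × 3000×10^-6 = 1.017×10^-4 mol/L
α₀ = 1/(1 + K1/[H⁺] + K1K2/[H⁺]²) = 1/(1 + 10^+1.52 + 10^-0.95) = 0.02922
DIC = [CO2*]/α₀ = 1.017×10^-4 / 0.02922 = 3.479 mmol/L
[CO3²⁻] = α₂·DIC; α₂ = 0.003278, so [CO3²⁻] = 0.003278 × 3.479 = 0.0114 mmol/L = 11.4 μmol/L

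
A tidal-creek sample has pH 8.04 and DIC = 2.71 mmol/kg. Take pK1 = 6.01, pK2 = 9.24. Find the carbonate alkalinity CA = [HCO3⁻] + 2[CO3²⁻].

CA = 2.85 mmol/kg

CA = [HCO3⁻] + 2[CO3²⁻] = (α₁ + 2α₂)·DIC
At pH 8.04: [H⁺]/K1 = 10^-2.03 = 0.0093325, K2/[H⁺] = 10^-1.20 = 0.063096
α₁ = 1/(1 + 0.0093325 + 0.063096) = 1/1.0724 = 0.9325; α₂ = α₁·K2/[H⁺] = 0.05883
α₁ + 2α₂ = 1.0501
CA = 1.0501 × 2.71 = 2.85 mmol/kg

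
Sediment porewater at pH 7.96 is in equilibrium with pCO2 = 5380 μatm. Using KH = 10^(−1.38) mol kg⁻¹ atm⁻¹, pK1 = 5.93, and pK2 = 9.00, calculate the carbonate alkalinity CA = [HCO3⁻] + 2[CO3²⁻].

[CO2*] = KH · pCO2 = 10^(−1.38) × 5380×10^-6 = 2.243×10^-4 mol/kg
α₀ = 1/(1 + K1/[H⁺] + K1K2/[H⁺]²) = 1/(1 + 10^+2.03 + 10^+0.99) = 0.008480
DIC = [CO2*]/α₀ = 2.243×10^-4 / 0.008480 = 26.45 mmol/kg
CA = (α₁ + 2α₂)·DIC = (0.9087 + 2×0.08287) × 26.45 = 28.4 mmol/kg

CA = 28.4 mmol/kg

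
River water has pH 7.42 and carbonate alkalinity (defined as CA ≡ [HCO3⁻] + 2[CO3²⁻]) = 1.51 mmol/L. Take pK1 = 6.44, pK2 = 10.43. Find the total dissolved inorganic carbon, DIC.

CA = [HCO3⁻] + 2[CO3²⁻] = (α₁ + 2α₂)·DIC
At pH 7.42: [H⁺]/K1 = 10^-0.98 = 0.10471, K2/[H⁺] = 10^-3.01 = 0.00097724
α₁ = 1/(1 + 0.10471 + 0.00097724) = 1/1.1057 = 0.9044; α₂ = α₁·K2/[H⁺] = 0.0008838
α₁ + 2α₂ = 0.9062
DIC = CA / (α₁ + 2α₂) = 1.51 / 0.9062 = 1.67 mmol/L

DIC = 1.67 mmol/L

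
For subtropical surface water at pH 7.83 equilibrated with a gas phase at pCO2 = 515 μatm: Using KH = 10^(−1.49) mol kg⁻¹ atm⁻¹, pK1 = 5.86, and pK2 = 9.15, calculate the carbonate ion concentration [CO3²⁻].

[CO3²⁻] = 0.0744 mmol/kg

[CO2*] = KH · pCO2 = 10^(−1.49) × 515×10^-6 = 1.667×10^-5 mol/kg
α₀ = 1/(1 + K1/[H⁺] + K1K2/[H⁺]²) = 1/(1 + 10^+1.97 + 10^+0.65) = 0.01012
DIC = [CO2*]/α₀ = 1.667×10^-5 / 0.01012 = 1.646 mmol/kg
[CO3²⁻] = α₂·DIC; α₂ = 0.04521, so [CO3²⁻] = 0.04521 × 1.646 = 0.0744 mmol/kg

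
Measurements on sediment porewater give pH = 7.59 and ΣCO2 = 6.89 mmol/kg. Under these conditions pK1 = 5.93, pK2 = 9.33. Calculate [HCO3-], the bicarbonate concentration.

[HCO3⁻] = 6.62 mmol/kg

α₁ = 1 / (1 + [H⁺]/K1 + K2/[H⁺]) = 1 / (1 + 10^-1.66 + 10^-1.74)
   = 1 / (1 + 0.021878 + 0.018197) = 1/1.0401 = 0.9615
[HCO3⁻] = α₁ × DIC = 0.9615 × 6.89 = 6.62 mmol/kg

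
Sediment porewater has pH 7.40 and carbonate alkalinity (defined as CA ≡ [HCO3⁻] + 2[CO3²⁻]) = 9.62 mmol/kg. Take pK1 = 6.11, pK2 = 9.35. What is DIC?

DIC = 10.0 mmol/kg

CA = [HCO3⁻] + 2[CO3²⁻] = (α₁ + 2α₂)·DIC
At pH 7.40: [H⁺]/K1 = 10^-1.29 = 0.051286, K2/[H⁺] = 10^-1.95 = 0.011220
α₁ = 1/(1 + 0.051286 + 0.011220) = 1/1.0625 = 0.9412; α₂ = α₁·K2/[H⁺] = 0.01056
α₁ + 2α₂ = 0.9623
DIC = CA / (α₁ + 2α₂) = 9.62 / 0.9623 = 10.0 mmol/kg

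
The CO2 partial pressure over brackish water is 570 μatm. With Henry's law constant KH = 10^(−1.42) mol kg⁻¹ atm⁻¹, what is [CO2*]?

KH = 10^(−1.42) = 3.802×10^-2 mol kg⁻¹ atm⁻¹
[CO2*] = KH · pCO2 = 3.802×10^-2 × 570×10^-6 atm = 2.17×10^-5 mol/kg

[CO2*] = 21.7 μmol/kg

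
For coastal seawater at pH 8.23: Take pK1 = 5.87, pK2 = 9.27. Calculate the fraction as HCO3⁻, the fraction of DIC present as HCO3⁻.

α₁ = 0.913

α₁ = 1 / (1 + [H⁺]/K1 + K2/[H⁺]) = 1 / (1 + 10^-2.36 + 10^-1.04)
   = 1 / (1 + 0.0043652 + 0.091201) = 1/1.0956 = 0.9128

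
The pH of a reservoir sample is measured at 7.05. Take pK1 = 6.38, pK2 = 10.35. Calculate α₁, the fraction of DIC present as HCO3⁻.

α₁ = 0.824

α₁ = 1 / (1 + [H⁺]/K1 + K2/[H⁺]) = 1 / (1 + 10^-0.67 + 10^-3.30)
   = 1 / (1 + 0.21380 + 0.00050119) = 1/1.2143 = 0.8235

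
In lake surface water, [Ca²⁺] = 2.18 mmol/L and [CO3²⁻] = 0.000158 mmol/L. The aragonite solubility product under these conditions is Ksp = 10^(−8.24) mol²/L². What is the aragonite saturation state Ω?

Ksp = 10^(−8.24) = 5.754×10^-9
Ω = [Ca²⁺][CO3²⁻]/Ksp = (2.18×10^-3)(0.000158×10^-3) / 5.754×10^-9 = 0.0599

Ω = 0.0599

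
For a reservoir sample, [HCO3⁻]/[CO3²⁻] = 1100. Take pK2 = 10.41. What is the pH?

From K2 = [H⁺][CO3²⁻]/[HCO3⁻]:  pH = pK2 − log₁₀([HCO3⁻]/[CO3²⁻])
log₁₀(1100) = +3.041
pH = 10.41 − (+3.041) = 7.37

pH = 7.37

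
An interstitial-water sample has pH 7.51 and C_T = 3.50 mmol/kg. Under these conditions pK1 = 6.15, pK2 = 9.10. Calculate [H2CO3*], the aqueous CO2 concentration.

[CO2*] = 0.143 mmol/kg

α₀ = 1 / (1 + K1/[H⁺] + K1K2/[H⁺]²) = 1 / (1 + 10^+1.36 + 10^-0.23)
   = 1 / (1 + 22.909 + 0.58884) = 1/24.498 = 0.04082
[CO2*] = α₀ × DIC = 0.04082 × 3.50 = 0.143 mmol/kg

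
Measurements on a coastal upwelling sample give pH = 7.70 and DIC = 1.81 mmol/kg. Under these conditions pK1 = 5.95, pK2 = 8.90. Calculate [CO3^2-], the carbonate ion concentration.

[CO3²⁻] = 0.106 mmol/kg

α₂ = 1 / (1 + [H⁺]/K2 + [H⁺]²/(K1K2)) = 1 / (1 + 10^+1.20 + 10^-0.55)
   = 1 / (1 + 15.849 + 0.28184) = 1/17.131 = 0.05837
[CO3²⁻] = α₂ × DIC = 0.05837 × 1.81 = 0.106 mmol/kg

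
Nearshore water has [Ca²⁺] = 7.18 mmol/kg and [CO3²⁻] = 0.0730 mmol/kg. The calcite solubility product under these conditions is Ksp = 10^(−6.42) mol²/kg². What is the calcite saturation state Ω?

Ω = 1.38

Ksp = 10^(−6.42) = 3.802×10^-7
Ω = [Ca²⁺][CO3²⁻]/Ksp = (7.18×10^-3)(0.0730×10^-3) / 3.802×10^-7 = 1.38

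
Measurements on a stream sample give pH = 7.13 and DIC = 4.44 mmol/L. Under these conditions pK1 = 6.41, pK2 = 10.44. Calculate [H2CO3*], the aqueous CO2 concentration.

α₀ = 1 / (1 + K1/[H⁺] + K1K2/[H⁺]²) = 1 / (1 + 10^+0.72 + 10^-2.59)
   = 1 / (1 + 5.2481 + 0.0025704) = 1/6.2506 = 0.1600
[CO2*] = α₀ × DIC = 0.1600 × 4.44 = 0.710 mmol/L

[CO2*] = 0.710 mmol/L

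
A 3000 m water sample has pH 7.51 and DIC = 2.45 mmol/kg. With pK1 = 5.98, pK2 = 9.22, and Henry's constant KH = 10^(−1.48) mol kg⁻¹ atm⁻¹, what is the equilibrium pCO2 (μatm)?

pCO2 = 2080 μatm

α₀ = 1 / (1 + K1/[H⁺] + K1K2/[H⁺]²) = 1 / (1 + 10^+1.53 + 10^-0.18)
   = 1 / (1 + 33.884 + 0.66069) = 1/35.545 = 0.02813
[CO2*] = α₀ × DIC = 0.02813 × 2.45 = 0.06893 mmol/kg
pCO2 = [CO2*]/KH = 6.893×10^-5 / 3.311×10^-2 = 2080 μatm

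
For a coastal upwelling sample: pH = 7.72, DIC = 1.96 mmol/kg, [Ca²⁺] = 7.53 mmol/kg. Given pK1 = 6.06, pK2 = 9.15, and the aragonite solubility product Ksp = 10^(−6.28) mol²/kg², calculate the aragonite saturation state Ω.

Ω = 0.987

α₂ = 1 / (1 + [H⁺]/K2 + [H⁺]²/(K1K2)) = 1 / (1 + 10^+1.43 + 10^-0.23)
   = 1 / (1 + 26.915 + 0.58884) = 1/28.504 = 0.03508
[CO3²⁻] = α₂ × DIC = 0.03508 × 1.96 = 0.06876 mmol/kg
Ksp = 10^(−6.28) = 5.248×10^-7
Ω = [Ca²⁺][CO3²⁻]/Ksp = (7.53×10^-3)(6.876×10^-5) / 5.248×10^-7 = 0.987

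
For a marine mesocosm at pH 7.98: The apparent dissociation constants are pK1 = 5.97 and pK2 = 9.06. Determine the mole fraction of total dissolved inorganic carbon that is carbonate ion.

α₂ = 0.0761

α₂ = 1 / (1 + [H⁺]/K2 + [H⁺]²/(K1K2)) = 1 / (1 + 10^+1.08 + 10^-0.93)
   = 1 / (1 + 12.023 + 0.11749) = 1/13.140 = 0.07610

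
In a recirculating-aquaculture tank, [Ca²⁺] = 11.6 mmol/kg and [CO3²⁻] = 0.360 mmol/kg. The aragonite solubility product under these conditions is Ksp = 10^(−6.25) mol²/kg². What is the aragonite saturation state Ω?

Ksp = 10^(−6.25) = 5.623×10^-7
Ω = [Ca²⁺][CO3²⁻]/Ksp = (11.6×10^-3)(0.360×10^-3) / 5.623×10^-7 = 7.43

Ω = 7.43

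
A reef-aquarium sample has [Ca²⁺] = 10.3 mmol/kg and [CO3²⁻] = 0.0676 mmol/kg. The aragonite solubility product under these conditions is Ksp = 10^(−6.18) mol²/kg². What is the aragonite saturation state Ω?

Ksp = 10^(−6.18) = 6.607×10^-7
Ω = [Ca²⁺][CO3²⁻]/Ksp = (10.3×10^-3)(0.0676×10^-3) / 6.607×10^-7 = 1.05

Ω = 1.05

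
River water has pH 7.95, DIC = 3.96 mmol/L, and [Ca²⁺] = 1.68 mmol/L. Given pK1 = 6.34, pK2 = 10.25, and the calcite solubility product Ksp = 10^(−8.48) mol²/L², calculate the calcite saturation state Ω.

Ω = 9.78

α₂ = 1 / (1 + [H⁺]/K2 + [H⁺]²/(K1K2)) = 1 / (1 + 10^+2.30 + 10^+0.69)
   = 1 / (1 + 199.53 + 4.8978) = 1/205.42 = 0.004868
[CO3²⁻] = α₂ × DIC = 0.004868 × 3.96 = 0.01928 mmol/L = 19.28 μmol/L
Ksp = 10^(−8.48) = 3.311×10^-9
Ω = [Ca²⁺][CO3²⁻]/Ksp = (1.68×10^-3)(1.928×10^-5) / 3.311×10^-9 = 9.78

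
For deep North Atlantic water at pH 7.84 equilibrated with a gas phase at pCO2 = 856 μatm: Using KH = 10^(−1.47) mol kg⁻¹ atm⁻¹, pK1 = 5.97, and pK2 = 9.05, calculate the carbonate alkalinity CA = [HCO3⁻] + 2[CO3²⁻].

CA = 2.42 mmol/kg

[CO2*] = KH · pCO2 = 10^(−1.47) × 856×10^-6 = 2.901×10^-5 mol/kg
α₀ = 1/(1 + K1/[H⁺] + K1K2/[H⁺]²) = 1/(1 + 10^+1.87 + 10^+0.66) = 0.01255
DIC = [CO2*]/α₀ = 2.901×10^-5 / 0.01255 = 2.312 mmol/kg
CA = (α₁ + 2α₂)·DIC = (0.9301 + 2×0.05735) × 2.312 = 2.42 mmol/kg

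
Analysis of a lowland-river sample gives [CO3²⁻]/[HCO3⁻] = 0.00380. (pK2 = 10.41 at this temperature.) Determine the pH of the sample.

From K2 = [H⁺][CO3²⁻]/[HCO3⁻]:  pH = pK2 + log₁₀([CO3²⁻]/[HCO3⁻])
log₁₀(0.00380) = -2.420
pH = 10.41 + (-2.420) = 7.99

pH = 7.99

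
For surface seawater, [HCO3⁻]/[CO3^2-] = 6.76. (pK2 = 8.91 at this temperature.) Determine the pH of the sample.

From K2 = [H⁺][CO3^2-]/[HCO3⁻]:  pH = pK2 − log₁₀([HCO3⁻]/[CO3^2-])
log₁₀(6.76) = +0.830
pH = 8.91 − (+0.830) = 8.08

pH = 8.08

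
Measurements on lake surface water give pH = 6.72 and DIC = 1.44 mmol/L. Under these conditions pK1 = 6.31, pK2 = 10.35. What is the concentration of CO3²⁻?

α₂ = 1 / (1 + [H⁺]/K2 + [H⁺]²/(K1K2)) = 1 / (1 + 10^+3.63 + 10^+3.22)
   = 1 / (1 + 4265.8 + 1659.6) = 1/5926.4 = 0.0001687
[CO3²⁻] = α₂ × DIC = 0.0001687 × 1.44 = 0.000243 mmol/L = 0.243 μmol/L

[CO3²⁻] = 0.243 μmol/L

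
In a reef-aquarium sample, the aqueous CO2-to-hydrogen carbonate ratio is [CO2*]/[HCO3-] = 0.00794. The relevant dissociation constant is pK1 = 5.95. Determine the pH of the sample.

pH = 8.05

From K1 = [H⁺][HCO3-]/[CO2*]:  pH = pK1 − log₁₀([CO2*]/[HCO3-])
log₁₀(0.00794) = -2.100
pH = 5.95 − (-2.100) = 8.05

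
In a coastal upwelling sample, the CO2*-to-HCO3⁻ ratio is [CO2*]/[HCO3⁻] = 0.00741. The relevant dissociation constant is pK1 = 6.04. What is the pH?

pH = 8.17

From K1 = [H⁺][HCO3⁻]/[CO2*]:  pH = pK1 − log₁₀([CO2*]/[HCO3⁻])
log₁₀(0.00741) = -2.130
pH = 6.04 − (-2.130) = 8.17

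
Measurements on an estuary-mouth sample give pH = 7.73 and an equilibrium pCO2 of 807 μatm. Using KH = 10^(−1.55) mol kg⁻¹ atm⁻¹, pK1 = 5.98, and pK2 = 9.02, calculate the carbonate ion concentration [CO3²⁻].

[CO3²⁻] = 0.0656 mmol/kg

[CO2*] = KH · pCO2 = 10^(−1.55) × 807×10^-6 = 2.274×10^-5 mol/kg
α₀ = 1/(1 + K1/[H⁺] + K1K2/[H⁺]²) = 1/(1 + 10^+1.75 + 10^+0.46) = 0.01663
DIC = [CO2*]/α₀ = 2.274×10^-5 / 0.01663 = 1.367 mmol/kg
[CO3²⁻] = α₂·DIC; α₂ = 0.04797, so [CO3²⁻] = 0.04797 × 1.367 = 0.0656 mmol/kg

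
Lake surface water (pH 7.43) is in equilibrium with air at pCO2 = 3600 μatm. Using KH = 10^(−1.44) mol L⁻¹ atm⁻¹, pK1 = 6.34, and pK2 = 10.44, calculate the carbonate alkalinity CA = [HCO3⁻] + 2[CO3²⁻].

CA = 1.61 mmol/L

[CO2*] = KH · pCO2 = 10^(−1.44) × 3600×10^-6 = 1.307×10^-4 mol/L
α₀ = 1/(1 + K1/[H⁺] + K1K2/[H⁺]²) = 1/(1 + 10^+1.09 + 10^-1.92) = 0.07510
DIC = [CO2*]/α₀ = 1.307×10^-4 / 0.07510 = 1.740 mmol/L
CA = (α₁ + 2α₂)·DIC = (0.9240 + 2×0.0009030) × 1.740 = 1.61 mmol/L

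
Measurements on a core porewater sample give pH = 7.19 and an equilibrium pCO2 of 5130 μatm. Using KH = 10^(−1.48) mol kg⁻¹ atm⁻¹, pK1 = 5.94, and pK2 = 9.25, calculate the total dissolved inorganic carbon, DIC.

DIC = 3.22 mmol/kg

[CO2*] = KH · pCO2 = 10^(−1.48) × 5130×10^-6 = 1.699×10^-4 mol/kg
α₀ = 1/(1 + K1/[H⁺] + K1K2/[H⁺]²) = 1/(1 + 10^+1.25 + 10^-0.81) = 0.05280
DIC = [CO2*]/α₀ = 1.699×10^-4 / 0.05280 = 3.22 mmol/kg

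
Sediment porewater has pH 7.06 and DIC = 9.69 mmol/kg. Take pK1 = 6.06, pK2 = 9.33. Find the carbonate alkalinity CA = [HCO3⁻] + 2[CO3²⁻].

CA = 8.86 mmol/kg

CA = [HCO3⁻] + 2[CO3²⁻] = (α₁ + 2α₂)·DIC
At pH 7.06: [H⁺]/K1 = 10^-1.00 = 0.10000, K2/[H⁺] = 10^-2.27 = 0.0053703
α₁ = 1/(1 + 0.10000 + 0.0053703) = 1/1.1054 = 0.9047; α₂ = α₁·K2/[H⁺] = 0.004858
α₁ + 2α₂ = 0.9144
CA = 0.9144 × 9.69 = 8.86 mmol/kg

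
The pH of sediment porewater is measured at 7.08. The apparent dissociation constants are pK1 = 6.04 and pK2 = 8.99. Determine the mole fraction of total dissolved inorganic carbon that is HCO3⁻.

α₁ = 0.906

α₁ = 1 / (1 + [H⁺]/K1 + K2/[H⁺]) = 1 / (1 + 10^-1.04 + 10^-1.91)
   = 1 / (1 + 0.091201 + 0.012303) = 1/1.1035 = 0.9062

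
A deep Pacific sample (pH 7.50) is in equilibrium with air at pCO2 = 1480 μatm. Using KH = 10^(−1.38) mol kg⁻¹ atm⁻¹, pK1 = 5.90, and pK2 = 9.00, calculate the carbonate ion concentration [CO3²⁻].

[CO3²⁻] = 0.0777 mmol/kg

[CO2*] = KH · pCO2 = 10^(−1.38) × 1480×10^-6 = 6.170×10^-5 mol/kg
α₀ = 1/(1 + K1/[H⁺] + K1K2/[H⁺]²) = 1/(1 + 10^+1.60 + 10^+0.10) = 0.02377
DIC = [CO2*]/α₀ = 6.170×10^-5 / 0.02377 = 2.596 mmol/kg
[CO3²⁻] = α₂·DIC; α₂ = 0.02992, so [CO3²⁻] = 0.02992 × 2.596 = 0.0777 mmol/kg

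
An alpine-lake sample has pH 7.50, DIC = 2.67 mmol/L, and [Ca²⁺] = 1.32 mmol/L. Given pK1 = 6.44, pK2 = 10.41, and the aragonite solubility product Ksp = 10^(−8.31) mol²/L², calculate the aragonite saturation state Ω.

α₂ = 1 / (1 + [H⁺]/K2 + [H⁺]²/(K1K2)) = 1 / (1 + 10^+2.91 + 10^+1.85)
   = 1 / (1 + 812.83 + 70.795) = 1/884.63 = 0.001130
[CO3²⁻] = α₂ × DIC = 0.001130 × 2.67 = 0.003018 mmol/L = 3.018 μmol/L
Ksp = 10^(−8.31) = 4.898×10^-9
Ω = [Ca²⁺][CO3²⁻]/Ksp = (1.32×10^-3)(3.018×10^-6) / 4.898×10^-9 = 0.813

Ω = 0.813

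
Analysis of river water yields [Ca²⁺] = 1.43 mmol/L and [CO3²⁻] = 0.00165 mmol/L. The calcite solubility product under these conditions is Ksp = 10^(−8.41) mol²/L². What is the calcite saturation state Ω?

Ω = 0.606

Ksp = 10^(−8.41) = 3.890×10^-9
Ω = [Ca²⁺][CO3²⁻]/Ksp = (1.43×10^-3)(0.00165×10^-3) / 3.890×10^-9 = 0.606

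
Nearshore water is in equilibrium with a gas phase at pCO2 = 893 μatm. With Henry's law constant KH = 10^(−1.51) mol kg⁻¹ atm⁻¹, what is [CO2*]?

[CO2*] = 27.6 μmol/kg

KH = 10^(−1.51) = 3.090×10^-2 mol kg⁻¹ atm⁻¹
[CO2*] = KH · pCO2 = 3.090×10^-2 × 893×10^-6 atm = 2.76×10^-5 mol/kg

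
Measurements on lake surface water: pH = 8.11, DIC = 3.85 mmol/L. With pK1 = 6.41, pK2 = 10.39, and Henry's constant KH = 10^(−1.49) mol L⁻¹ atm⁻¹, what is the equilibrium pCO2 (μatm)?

α₀ = 1 / (1 + K1/[H⁺] + K1K2/[H⁺]²) = 1 / (1 + 10^+1.70 + 10^-0.58)
   = 1 / (1 + 50.119 + 0.26303) = 1/51.382 = 0.01946
[CO2*] = α₀ × DIC = 0.01946 × 3.85 = 0.07493 mmol/L
pCO2 = [CO2*]/KH = 7.493×10^-5 / 3.236×10^-2 = 2320 μatm

pCO2 = 2320 μatm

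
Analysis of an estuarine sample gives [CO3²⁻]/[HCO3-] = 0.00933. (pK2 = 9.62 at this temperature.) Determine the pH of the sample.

From K2 = [H⁺][CO3²⁻]/[HCO3-]:  pH = pK2 + log₁₀([CO3²⁻]/[HCO3-])
log₁₀(0.00933) = -2.030
pH = 9.62 + (-2.030) = 7.59

pH = 7.59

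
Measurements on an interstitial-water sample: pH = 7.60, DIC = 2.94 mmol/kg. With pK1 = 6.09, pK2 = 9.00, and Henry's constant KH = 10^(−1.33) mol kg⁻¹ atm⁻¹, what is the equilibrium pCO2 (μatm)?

α₀ = 1 / (1 + K1/[H⁺] + K1K2/[H⁺]²) = 1 / (1 + 10^+1.51 + 10^+0.11)
   = 1 / (1 + 32.359 + 1.2882) = 1/34.648 = 0.02886
[CO2*] = α₀ × DIC = 0.02886 × 2.94 = 0.08485 mmol/kg
pCO2 = [CO2*]/KH = 8.485×10^-5 / 4.677×10^-2 = 1810 μatm

pCO2 = 1810 μatm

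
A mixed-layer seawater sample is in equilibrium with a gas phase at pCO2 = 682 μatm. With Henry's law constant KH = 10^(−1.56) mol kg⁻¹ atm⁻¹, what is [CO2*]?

KH = 10^(−1.56) = 2.754×10^-2 mol kg⁻¹ atm⁻¹
[CO2*] = KH · pCO2 = 2.754×10^-2 × 682×10^-6 atm = 1.88×10^-5 mol/kg

[CO2*] = 18.8 μmol/kg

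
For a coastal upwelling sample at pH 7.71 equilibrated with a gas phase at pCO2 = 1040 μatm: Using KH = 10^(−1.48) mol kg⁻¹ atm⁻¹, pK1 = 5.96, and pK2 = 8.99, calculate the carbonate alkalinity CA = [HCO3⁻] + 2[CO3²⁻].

CA = 2.14 mmol/kg

[CO2*] = KH · pCO2 = 10^(−1.48) × 1040×10^-6 = 3.444×10^-5 mol/kg
α₀ = 1/(1 + K1/[H⁺] + K1K2/[H⁺]²) = 1/(1 + 10^+1.75 + 10^+0.47) = 0.01662
DIC = [CO2*]/α₀ = 3.444×10^-5 / 0.01662 = 2.073 mmol/kg
CA = (α₁ + 2α₂)·DIC = (0.9343 + 2×0.04904) × 2.073 = 2.14 mmol/kg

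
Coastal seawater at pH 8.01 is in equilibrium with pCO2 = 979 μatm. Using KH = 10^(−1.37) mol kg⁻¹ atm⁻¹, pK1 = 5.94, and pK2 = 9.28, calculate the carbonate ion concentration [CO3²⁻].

[CO2*] = KH · pCO2 = 10^(−1.37) × 979×10^-6 = 4.176×10^-5 mol/kg
α₀ = 1/(1 + K1/[H⁺] + K1K2/[H⁺]²) = 1/(1 + 10^+2.07 + 10^+0.80) = 0.008013
DIC = [CO2*]/α₀ = 4.176×10^-5 / 0.008013 = 5.212 mmol/kg
[CO3²⁻] = α₂·DIC; α₂ = 0.05056, so [CO3²⁻] = 0.05056 × 5.212 = 0.264 mmol/kg

[CO3²⁻] = 0.264 mmol/kg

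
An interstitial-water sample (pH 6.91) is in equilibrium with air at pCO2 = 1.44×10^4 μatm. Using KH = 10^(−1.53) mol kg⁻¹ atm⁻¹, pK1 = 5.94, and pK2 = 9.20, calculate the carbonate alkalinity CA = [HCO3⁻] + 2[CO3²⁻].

[CO2*] = KH · pCO2 = 10^(−1.53) × 1.44×10^4×10^-6 = 4.250×10^-4 mol/kg
α₀ = 1/(1 + K1/[H⁺] + K1K2/[H⁺]²) = 1/(1 + 10^+0.97 + 10^-1.32) = 0.09634
DIC = [CO2*]/α₀ = 4.250×10^-4 / 0.09634 = 4.411 mmol/kg
CA = (α₁ + 2α₂)·DIC = (0.8991 + 2×0.004611) × 4.411 = 4.01 mmol/kg

CA = 4.01 mmol/kg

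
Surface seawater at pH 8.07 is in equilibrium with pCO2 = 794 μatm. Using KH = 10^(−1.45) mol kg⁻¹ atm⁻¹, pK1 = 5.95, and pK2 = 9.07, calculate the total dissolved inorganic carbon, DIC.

DIC = 4.11 mmol/kg

[CO2*] = KH · pCO2 = 10^(−1.45) × 794×10^-6 = 2.817×10^-5 mol/kg
α₀ = 1/(1 + K1/[H⁺] + K1K2/[H⁺]²) = 1/(1 + 10^+2.12 + 10^+1.12) = 0.006849
DIC = [CO2*]/α₀ = 2.817×10^-5 / 0.006849 = 4.11 mmol/kg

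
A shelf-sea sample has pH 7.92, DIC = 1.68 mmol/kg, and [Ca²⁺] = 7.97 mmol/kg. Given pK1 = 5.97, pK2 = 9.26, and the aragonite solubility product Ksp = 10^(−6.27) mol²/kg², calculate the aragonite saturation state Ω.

Ω = 1.08

α₂ = 1 / (1 + [H⁺]/K2 + [H⁺]²/(K1K2)) = 1 / (1 + 10^+1.34 + 10^-0.61)
   = 1 / (1 + 21.878 + 0.24547) = 1/23.123 = 0.04325
[CO3²⁻] = α₂ × DIC = 0.04325 × 1.68 = 0.07265 mmol/kg
Ksp = 10^(−6.27) = 5.370×10^-7
Ω = [Ca²⁺][CO3²⁻]/Ksp = (7.97×10^-3)(7.265×10^-5) / 5.370×10^-7 = 1.08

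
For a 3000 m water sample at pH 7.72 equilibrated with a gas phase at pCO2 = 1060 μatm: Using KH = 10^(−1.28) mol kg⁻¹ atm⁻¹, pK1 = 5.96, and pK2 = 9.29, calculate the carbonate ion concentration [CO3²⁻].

[CO3²⁻] = 0.0862 mmol/kg

[CO2*] = KH · pCO2 = 10^(−1.28) × 1060×10^-6 = 5.563×10^-5 mol/kg
α₀ = 1/(1 + K1/[H⁺] + K1K2/[H⁺]²) = 1/(1 + 10^+1.76 + 10^+0.19) = 0.01664
DIC = [CO2*]/α₀ = 5.563×10^-5 / 0.01664 = 3.343 mmol/kg
[CO3²⁻] = α₂·DIC; α₂ = 0.02577, so [CO3²⁻] = 0.02577 × 3.343 = 0.0862 mmol/kg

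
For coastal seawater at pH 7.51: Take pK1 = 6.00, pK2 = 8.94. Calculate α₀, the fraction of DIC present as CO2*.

α₀ = 1 / (1 + K1/[H⁺] + K1K2/[H⁺]²) = 1 / (1 + 10^+1.51 + 10^+0.08)
   = 1 / (1 + 32.359 + 1.2023) = 1/34.562 = 0.02893

α₀ = 0.0289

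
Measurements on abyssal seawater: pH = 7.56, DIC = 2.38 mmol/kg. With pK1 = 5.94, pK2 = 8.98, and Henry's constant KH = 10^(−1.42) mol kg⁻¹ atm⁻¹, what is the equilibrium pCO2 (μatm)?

pCO2 = 1410 μatm

α₀ = 1 / (1 + K1/[H⁺] + K1K2/[H⁺]²) = 1 / (1 + 10^+1.62 + 10^+0.20)
   = 1 / (1 + 41.687 + 1.5849) = 1/44.272 = 0.02259
[CO2*] = α₀ × DIC = 0.02259 × 2.38 = 0.05376 mmol/kg
pCO2 = [CO2*]/KH = 5.376×10^-5 / 3.802×10^-2 = 1410 μatm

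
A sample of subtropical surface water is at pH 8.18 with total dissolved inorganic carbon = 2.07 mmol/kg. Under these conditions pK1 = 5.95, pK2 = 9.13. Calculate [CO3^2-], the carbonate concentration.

α₂ = 1 / (1 + [H⁺]/K2 + [H⁺]²/(K1K2)) = 1 / (1 + 10^+0.95 + 10^-1.28)
   = 1 / (1 + 8.9125 + 0.052481) = 1/9.9650 = 0.1004
[CO3²⁻] = α₂ × DIC = 0.1004 × 2.07 = 0.208 mmol/kg

[CO3²⁻] = 0.208 mmol/kg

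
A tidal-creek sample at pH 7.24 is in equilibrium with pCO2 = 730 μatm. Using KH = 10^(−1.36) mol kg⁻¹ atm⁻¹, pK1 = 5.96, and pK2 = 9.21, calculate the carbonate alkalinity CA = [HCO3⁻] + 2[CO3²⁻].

[CO2*] = KH · pCO2 = 10^(−1.36) × 730×10^-6 = 3.187×10^-5 mol/kg
α₀ = 1/(1 + K1/[H⁺] + K1K2/[H⁺]²) = 1/(1 + 10^+1.28 + 10^-0.69) = 0.04936
DIC = [CO2*]/α₀ = 3.187×10^-5 / 0.04936 = 0.6456 mmol/kg
CA = (α₁ + 2α₂)·DIC = (0.9406 + 2×0.01008) × 0.6456 = 0.620 mmol/kg

CA = 0.620 mmol/kg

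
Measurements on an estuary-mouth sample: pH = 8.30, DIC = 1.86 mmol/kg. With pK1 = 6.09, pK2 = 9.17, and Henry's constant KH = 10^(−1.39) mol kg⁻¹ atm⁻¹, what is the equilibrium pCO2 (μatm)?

α₀ = 1 / (1 + K1/[H⁺] + K1K2/[H⁺]²) = 1 / (1 + 10^+2.21 + 10^+1.34)
   = 1 / (1 + 162.18 + 21.878) = 1/185.06 = 0.005404
[CO2*] = α₀ × DIC = 0.005404 × 1.86 = 0.01005 mmol/kg = 10.05 μmol/kg
pCO2 = [CO2*]/KH = 1.005×10^-5 / 4.074×10^-2 = 247 μatm

pCO2 = 247 μatm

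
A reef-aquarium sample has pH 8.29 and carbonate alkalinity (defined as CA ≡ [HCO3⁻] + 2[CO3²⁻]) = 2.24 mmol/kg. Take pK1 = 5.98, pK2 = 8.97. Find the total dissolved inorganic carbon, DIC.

CA = [HCO3⁻] + 2[CO3²⁻] = (α₁ + 2α₂)·DIC
At pH 8.29: [H⁺]/K1 = 10^-2.31 = 0.0048978, K2/[H⁺] = 10^-0.68 = 0.20893
α₁ = 1/(1 + 0.0048978 + 0.20893) = 1/1.2138 = 0.8238; α₂ = α₁·K2/[H⁺] = 0.1721
α₁ + 2α₂ = 1.1681
DIC = CA / (α₁ + 2α₂) = 2.24 / 1.1681 = 1.92 mmol/kg

DIC = 1.92 mmol/kg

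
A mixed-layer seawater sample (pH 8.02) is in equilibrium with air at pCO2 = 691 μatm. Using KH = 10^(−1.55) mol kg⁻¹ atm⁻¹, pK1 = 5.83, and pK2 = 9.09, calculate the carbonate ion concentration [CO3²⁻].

[CO2*] = KH · pCO2 = 10^(−1.55) × 691×10^-6 = 1.948×10^-5 mol/kg
α₀ = 1/(1 + K1/[H⁺] + K1K2/[H⁺]²) = 1/(1 + 10^+2.19 + 10^+1.12) = 0.005915
DIC = [CO2*]/α₀ = 1.948×10^-5 / 0.005915 = 3.293 mmol/kg
[CO3²⁻] = α₂·DIC; α₂ = 0.07797, so [CO3²⁻] = 0.07797 × 3.293 = 0.257 mmol/kg

[CO3²⁻] = 0.257 mmol/kg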